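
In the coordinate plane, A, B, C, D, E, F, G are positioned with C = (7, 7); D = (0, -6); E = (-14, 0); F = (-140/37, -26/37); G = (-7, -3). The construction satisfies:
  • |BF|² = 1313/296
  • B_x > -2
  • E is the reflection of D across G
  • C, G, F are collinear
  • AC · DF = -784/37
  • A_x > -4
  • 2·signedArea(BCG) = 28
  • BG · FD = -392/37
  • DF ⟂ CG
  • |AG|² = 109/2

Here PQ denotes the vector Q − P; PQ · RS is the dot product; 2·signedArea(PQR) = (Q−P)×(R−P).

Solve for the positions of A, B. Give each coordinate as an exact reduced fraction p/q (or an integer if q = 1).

A = (-7/2, 7/2)
B = (-7/4, -5/4)

1. A_x = -7/2  [line 140/37·x + -196/37·y + 1176/37 = 0 ∩ |AG|² = 109/2]
2. A_y = 7/2  [line 140/37·x + -196/37·y + 1176/37 = 0 ∩ |AG|² = 109/2]
   → A = (-7/2, 7/2)
3. B_x = -7/4  [line -140/37·x + 196/37·y + 0 = 0 ∩ |BF|² = 1313/296]
4. B_y = -5/4  [line -140/37·x + 196/37·y + 0 = 0 ∩ |BF|² = 1313/296]
   → B = (-7/4, -5/4)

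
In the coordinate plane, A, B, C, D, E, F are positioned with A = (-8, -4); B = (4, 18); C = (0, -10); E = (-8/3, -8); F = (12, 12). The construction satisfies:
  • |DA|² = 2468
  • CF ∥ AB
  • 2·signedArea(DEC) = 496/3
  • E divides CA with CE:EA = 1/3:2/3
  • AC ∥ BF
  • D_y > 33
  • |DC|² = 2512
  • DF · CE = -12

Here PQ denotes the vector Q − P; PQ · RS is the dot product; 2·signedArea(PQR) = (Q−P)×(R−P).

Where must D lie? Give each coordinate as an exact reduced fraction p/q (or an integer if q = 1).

1. D_x = 24  [DF · CE = -12 ∩ 2·signedArea(DEC) = 496/3]
2. D_y = 34  [DF · CE = -12 ∩ 2·signedArea(DEC) = 496/3]
   → D = (24, 34)

D = (24, 34)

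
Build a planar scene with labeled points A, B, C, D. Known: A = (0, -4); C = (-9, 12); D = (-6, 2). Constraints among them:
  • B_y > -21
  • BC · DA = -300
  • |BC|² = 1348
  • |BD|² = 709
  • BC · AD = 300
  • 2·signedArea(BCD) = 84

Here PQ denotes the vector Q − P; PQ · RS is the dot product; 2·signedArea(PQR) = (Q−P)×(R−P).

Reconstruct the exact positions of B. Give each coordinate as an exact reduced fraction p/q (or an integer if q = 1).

1. B_x = 9  [BC · AD = 300 ∩ 2·signedArea(BCD) = 84]
2. B_y = -20  [BC · AD = 300 ∩ 2·signedArea(BCD) = 84]
   → B = (9, -20)

B = (9, -20)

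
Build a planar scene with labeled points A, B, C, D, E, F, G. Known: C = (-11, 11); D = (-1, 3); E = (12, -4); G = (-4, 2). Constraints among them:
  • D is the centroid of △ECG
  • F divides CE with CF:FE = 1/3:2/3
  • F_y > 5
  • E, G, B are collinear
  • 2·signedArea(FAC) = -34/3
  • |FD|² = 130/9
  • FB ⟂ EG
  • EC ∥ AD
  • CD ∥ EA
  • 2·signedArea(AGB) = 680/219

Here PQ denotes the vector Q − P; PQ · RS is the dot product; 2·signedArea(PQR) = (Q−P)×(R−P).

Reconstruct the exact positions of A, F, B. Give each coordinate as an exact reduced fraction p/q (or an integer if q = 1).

A = (22, -12)
B = (-1036/219, 166/73)
F = (-10/3, 6)

1. A_x = 22  [EC ∥ AD ∩ CD ∥ EA]
2. A_y = -12  [EC ∥ AD ∩ CD ∥ EA]
   → A = (22, -12)
3. F_x = -10/3  [F divides CE with CF:FE = 1/3:2/3]
4. F_y = 6  [F divides CE with CF:FE = 1/3:2/3]
   → F = (-10/3, 6)
5. B_x = -1036/219  [E, G, B are collinear ∩ FB ⟂ EG]
6. B_y = 166/73  [E, G, B are collinear ∩ FB ⟂ EG]
   → B = (-1036/219, 166/73)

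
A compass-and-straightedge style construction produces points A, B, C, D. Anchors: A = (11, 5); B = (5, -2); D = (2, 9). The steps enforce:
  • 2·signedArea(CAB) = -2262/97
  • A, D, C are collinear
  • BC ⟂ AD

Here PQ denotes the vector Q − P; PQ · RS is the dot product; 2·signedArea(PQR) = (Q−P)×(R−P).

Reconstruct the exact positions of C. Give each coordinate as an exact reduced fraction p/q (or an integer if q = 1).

1. C_x = 833/97  [A, D, C are collinear ∩ BC ⟂ AD]
2. C_y = 589/97  [A, D, C are collinear ∩ BC ⟂ AD]
   → C = (833/97, 589/97)

C = (833/97, 589/97)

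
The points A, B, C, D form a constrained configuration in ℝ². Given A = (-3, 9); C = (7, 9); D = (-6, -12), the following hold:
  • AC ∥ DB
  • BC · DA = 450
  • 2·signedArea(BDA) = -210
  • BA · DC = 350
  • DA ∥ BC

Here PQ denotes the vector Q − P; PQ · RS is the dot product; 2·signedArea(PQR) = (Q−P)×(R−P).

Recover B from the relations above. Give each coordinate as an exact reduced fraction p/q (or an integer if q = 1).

1. B_x = 4  [DA ∥ BC ∩ AC ∥ DB]
2. B_y = -12  [DA ∥ BC ∩ AC ∥ DB]
   → B = (4, -12)

B = (4, -12)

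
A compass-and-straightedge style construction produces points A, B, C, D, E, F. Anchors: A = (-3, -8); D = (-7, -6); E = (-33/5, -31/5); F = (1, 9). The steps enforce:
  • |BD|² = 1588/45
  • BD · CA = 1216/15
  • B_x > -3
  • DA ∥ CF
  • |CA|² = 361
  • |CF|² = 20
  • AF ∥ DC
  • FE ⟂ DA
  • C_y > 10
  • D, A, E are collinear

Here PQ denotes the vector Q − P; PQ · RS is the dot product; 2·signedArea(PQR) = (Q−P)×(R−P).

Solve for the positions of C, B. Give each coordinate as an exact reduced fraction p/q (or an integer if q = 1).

1. C_x = -3  [DA ∥ CF ∩ AF ∥ DC]
2. C_y = 11  [DA ∥ CF ∩ AF ∥ DC]
   → C = (-3, 11)
3. B_y = -26/15  [BD · CA = 1216/15]
4. B_x = -43/15  [|BD|² = 1588/45]
   → B = (-43/15, -26/15)

B = (-43/15, -26/15)
C = (-3, 11)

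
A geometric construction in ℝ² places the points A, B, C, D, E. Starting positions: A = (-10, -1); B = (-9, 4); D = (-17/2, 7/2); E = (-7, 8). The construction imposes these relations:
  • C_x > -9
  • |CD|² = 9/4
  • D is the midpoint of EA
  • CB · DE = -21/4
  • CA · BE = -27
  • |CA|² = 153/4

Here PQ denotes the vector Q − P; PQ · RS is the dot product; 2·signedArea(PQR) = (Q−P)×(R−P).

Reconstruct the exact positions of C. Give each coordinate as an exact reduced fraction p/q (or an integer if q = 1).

C = (-17/2, 5)

1. C_x = -17/2  [CB · DE = -21/4 ∩ CA · BE = -27]
2. C_y = 5  [CB · DE = -21/4 ∩ CA · BE = -27]
   → C = (-17/2, 5)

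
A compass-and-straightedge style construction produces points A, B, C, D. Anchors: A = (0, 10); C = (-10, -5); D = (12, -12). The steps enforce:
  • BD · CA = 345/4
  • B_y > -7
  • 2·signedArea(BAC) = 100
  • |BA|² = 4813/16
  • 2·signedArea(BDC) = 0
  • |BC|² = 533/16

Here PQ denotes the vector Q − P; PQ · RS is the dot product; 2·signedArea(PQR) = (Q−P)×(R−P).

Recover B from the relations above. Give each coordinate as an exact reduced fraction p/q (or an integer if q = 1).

B = (-9/2, -27/4)

1. B_x = -9/2  [2·signedArea(BDC) = 0 ∩ 2·signedArea(BAC) = 100]
2. B_y = -27/4  [2·signedArea(BDC) = 0 ∩ 2·signedArea(BAC) = 100]
   → B = (-9/2, -27/4)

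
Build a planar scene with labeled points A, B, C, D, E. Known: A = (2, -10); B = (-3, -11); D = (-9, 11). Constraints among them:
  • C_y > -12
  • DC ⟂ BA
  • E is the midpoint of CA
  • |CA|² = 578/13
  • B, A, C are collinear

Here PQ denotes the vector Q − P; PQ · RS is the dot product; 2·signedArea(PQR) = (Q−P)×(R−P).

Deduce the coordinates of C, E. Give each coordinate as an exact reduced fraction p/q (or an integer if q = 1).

1. C_x = -59/13  [B, A, C are collinear ∩ DC ⟂ BA]
2. C_y = -147/13  [B, A, C are collinear ∩ DC ⟂ BA]
   → C = (-59/13, -147/13)
3. E_x = -33/26  [E is the midpoint of CA]
4. E_y = -277/26  [E is the midpoint of CA]
   → E = (-33/26, -277/26)

C = (-59/13, -147/13)
E = (-33/26, -277/26)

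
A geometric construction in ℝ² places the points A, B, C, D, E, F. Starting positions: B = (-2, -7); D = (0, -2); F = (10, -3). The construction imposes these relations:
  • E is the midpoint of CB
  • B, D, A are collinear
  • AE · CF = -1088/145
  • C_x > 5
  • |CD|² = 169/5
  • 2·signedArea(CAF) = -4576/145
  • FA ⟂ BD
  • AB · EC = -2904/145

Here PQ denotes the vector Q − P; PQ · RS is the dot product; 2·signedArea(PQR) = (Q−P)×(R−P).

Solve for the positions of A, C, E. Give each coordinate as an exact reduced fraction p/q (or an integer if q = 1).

1. A_x = 30/29  [B, D, A are collinear ∩ FA ⟂ BD]
2. A_y = 17/29  [B, D, A are collinear ∩ FA ⟂ BD]
   → A = (30/29, 17/29)
3. C_x = 26/5  [line 104/29·x + 260/29·y + 3276/145 = 0 ∩ |CD|² = 169/5]
4. C_y = -23/5  [line 104/29·x + 260/29·y + 3276/145 = 0 ∩ |CD|² = 169/5]
   → C = (26/5, -23/5)
5. E_x = 8/5  [E is the midpoint of CB]
6. E_y = -29/5  [E is the midpoint of CB]
   → E = (8/5, -29/5)

A = (30/29, 17/29)
C = (26/5, -23/5)
E = (8/5, -29/5)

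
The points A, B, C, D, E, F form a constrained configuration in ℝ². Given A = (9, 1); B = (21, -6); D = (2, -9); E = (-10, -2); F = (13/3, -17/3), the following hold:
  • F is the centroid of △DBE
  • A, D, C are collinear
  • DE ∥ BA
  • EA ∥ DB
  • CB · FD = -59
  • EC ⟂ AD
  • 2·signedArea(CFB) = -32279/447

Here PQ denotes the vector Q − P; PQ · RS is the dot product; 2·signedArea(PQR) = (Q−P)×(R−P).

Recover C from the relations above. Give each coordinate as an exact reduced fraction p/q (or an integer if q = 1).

1. C_x = 200/149  [A, D, C are collinear ∩ EC ⟂ AD]
2. C_y = -1481/149  [A, D, C are collinear ∩ EC ⟂ AD]
   → C = (200/149, -1481/149)

C = (200/149, -1481/149)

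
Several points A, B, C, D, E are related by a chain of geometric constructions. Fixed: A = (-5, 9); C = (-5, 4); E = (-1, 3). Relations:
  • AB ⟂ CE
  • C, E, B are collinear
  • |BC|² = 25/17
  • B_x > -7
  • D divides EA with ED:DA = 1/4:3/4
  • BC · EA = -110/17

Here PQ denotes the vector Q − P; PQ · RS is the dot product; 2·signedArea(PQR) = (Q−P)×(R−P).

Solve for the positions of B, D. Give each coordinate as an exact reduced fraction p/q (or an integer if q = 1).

1. B_x = -105/17  [C, E, B are collinear ∩ AB ⟂ CE]
2. B_y = 73/17  [C, E, B are collinear ∩ AB ⟂ CE]
   → B = (-105/17, 73/17)
3. D_x = -2  [D divides EA with ED:DA = 1/4:3/4]
4. D_y = 9/2  [D divides EA with ED:DA = 1/4:3/4]
   → D = (-2, 9/2)

B = (-105/17, 73/17)
D = (-2, 9/2)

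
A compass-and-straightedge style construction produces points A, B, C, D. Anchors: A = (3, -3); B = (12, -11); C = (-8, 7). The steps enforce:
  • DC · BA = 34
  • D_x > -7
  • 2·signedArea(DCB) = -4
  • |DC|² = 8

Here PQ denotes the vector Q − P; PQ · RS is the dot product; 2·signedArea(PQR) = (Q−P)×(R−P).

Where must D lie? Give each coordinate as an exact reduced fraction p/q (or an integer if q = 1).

D = (-6, 5)

1. D_x = -6  [DC · BA = 34 ∩ 2·signedArea(DCB) = -4]
2. D_y = 5  [DC · BA = 34 ∩ 2·signedArea(DCB) = -4]
   → D = (-6, 5)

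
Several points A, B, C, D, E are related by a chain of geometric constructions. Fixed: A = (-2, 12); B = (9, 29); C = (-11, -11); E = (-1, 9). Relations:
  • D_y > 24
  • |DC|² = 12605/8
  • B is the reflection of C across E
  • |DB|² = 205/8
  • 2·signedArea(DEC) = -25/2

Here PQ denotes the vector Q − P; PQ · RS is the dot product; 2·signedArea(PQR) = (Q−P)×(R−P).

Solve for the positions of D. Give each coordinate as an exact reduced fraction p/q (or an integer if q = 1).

D = (25/4, 99/4)

1. D_x = 25/4  [line 20·x + -10·y + 245/2 = 0 ∩ |DC|² = 12605/8]
2. D_y = 99/4  [line 20·x + -10·y + 245/2 = 0 ∩ |DC|² = 12605/8]
   → D = (25/4, 99/4)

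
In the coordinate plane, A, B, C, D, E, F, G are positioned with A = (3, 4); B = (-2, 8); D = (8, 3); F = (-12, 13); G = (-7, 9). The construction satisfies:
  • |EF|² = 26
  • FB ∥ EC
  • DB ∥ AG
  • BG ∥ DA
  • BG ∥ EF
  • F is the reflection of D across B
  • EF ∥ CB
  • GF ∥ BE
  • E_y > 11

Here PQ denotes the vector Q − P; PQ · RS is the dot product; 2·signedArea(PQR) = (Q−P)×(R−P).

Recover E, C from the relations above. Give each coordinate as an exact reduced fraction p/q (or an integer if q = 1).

1. E_x = -7  [BG ∥ EF ∩ GF ∥ BE]
2. E_y = 12  [BG ∥ EF ∩ GF ∥ BE]
   → E = (-7, 12)
3. C_x = 3  [EF ∥ CB ∩ FB ∥ EC]
4. C_y = 7  [EF ∥ CB ∩ FB ∥ EC]
   → C = (3, 7)

C = (3, 7)
E = (-7, 12)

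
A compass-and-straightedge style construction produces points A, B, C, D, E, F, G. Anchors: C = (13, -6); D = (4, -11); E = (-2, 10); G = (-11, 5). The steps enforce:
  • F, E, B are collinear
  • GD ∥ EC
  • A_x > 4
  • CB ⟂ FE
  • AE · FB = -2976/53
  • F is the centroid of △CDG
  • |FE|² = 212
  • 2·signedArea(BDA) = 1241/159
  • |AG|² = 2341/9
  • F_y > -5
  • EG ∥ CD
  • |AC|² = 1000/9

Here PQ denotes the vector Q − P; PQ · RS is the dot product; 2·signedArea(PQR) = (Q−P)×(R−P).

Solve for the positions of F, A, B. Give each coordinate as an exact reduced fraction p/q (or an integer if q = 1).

1. F_x = 2  [F is the centroid of △CDG]
2. F_y = -4  [F is the centroid of △CDG]
   → F = (2, -4)
3. B_x = 178/53  [F, E, B are collinear ∩ CB ⟂ FE]
4. B_y = -464/53  [F, E, B are collinear ∩ CB ⟂ FE]
   → B = (178/53, -464/53)
5. A_x = 13/3  [AE · FB = -2976/53 ∩ 2·signedArea(BDA) = 1241/159]
6. A_y = 0  [AE · FB = -2976/53 ∩ 2·signedArea(BDA) = 1241/159]
   → A = (13/3, 0)

A = (13/3, 0)
B = (178/53, -464/53)
F = (2, -4)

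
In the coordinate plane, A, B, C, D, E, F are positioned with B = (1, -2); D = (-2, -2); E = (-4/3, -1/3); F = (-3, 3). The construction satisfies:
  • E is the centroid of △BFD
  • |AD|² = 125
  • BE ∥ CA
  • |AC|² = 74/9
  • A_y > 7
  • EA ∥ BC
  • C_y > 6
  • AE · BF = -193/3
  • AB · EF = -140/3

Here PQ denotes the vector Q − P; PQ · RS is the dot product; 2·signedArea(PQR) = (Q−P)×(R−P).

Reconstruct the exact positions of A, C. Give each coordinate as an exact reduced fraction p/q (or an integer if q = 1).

A = (-7, 8)
C = (-14/3, 19/3)

1. A_x = -7  [AB · EF = -140/3 ∩ AE · BF = -193/3]
2. A_y = 8  [AB · EF = -140/3 ∩ AE · BF = -193/3]
   → A = (-7, 8)
3. C_x = -14/3  [BE ∥ CA ∩ EA ∥ BC]
4. C_y = 19/3  [BE ∥ CA ∩ EA ∥ BC]
   → C = (-14/3, 19/3)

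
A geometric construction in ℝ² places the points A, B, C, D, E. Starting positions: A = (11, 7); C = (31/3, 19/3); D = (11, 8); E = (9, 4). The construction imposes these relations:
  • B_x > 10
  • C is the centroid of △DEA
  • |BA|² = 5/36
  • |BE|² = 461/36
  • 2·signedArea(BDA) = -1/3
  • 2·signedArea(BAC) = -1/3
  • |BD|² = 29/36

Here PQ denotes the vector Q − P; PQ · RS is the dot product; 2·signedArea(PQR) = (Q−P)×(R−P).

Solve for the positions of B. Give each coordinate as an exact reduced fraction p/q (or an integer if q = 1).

B = (32/3, 43/6)

1. B_x = 32/3  [2·signedArea(BAC) = -1/3 ∩ 2·signedArea(BDA) = -1/3]
2. B_y = 43/6  [2·signedArea(BAC) = -1/3 ∩ 2·signedArea(BDA) = -1/3]
   → B = (32/3, 43/6)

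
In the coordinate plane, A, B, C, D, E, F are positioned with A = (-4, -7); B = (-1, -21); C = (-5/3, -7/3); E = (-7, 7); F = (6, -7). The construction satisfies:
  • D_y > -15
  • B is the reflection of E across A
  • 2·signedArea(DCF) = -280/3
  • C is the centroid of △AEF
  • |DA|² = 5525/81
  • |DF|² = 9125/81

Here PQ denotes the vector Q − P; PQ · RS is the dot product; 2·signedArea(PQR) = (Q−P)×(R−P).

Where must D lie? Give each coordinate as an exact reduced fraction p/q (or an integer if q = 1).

1. D_x = -11/9  [line 14/3·x + 23/3·y + 119 = 0 ∩ |DF|² = 9125/81]
2. D_y = -133/9  [line 14/3·x + 23/3·y + 119 = 0 ∩ |DF|² = 9125/81]
   → D = (-11/9, -133/9)

D = (-11/9, -133/9)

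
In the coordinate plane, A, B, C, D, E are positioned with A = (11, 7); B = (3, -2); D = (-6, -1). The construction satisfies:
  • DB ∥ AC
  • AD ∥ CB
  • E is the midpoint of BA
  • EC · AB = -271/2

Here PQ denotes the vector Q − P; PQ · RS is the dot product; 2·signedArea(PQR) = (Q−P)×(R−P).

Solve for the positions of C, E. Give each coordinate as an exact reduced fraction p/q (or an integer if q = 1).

C = (20, 6)
E = (7, 5/2)

1. C_x = 20  [AD ∥ CB ∩ DB ∥ AC]
2. C_y = 6  [AD ∥ CB ∩ DB ∥ AC]
   → C = (20, 6)
3. E_x = 7  [E is the midpoint of BA]
4. E_y = 5/2  [E is the midpoint of BA]
   → E = (7, 5/2)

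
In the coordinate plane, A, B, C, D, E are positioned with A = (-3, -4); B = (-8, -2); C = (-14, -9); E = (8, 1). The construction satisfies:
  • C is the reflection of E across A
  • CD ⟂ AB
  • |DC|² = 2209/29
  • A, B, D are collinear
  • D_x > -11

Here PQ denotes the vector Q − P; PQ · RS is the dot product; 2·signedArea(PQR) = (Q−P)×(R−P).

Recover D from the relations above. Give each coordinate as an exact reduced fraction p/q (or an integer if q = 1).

1. D_x = -312/29  [A, B, D are collinear ∩ CD ⟂ AB]
2. D_y = -26/29  [A, B, D are collinear ∩ CD ⟂ AB]
   → D = (-312/29, -26/29)

D = (-312/29, -26/29)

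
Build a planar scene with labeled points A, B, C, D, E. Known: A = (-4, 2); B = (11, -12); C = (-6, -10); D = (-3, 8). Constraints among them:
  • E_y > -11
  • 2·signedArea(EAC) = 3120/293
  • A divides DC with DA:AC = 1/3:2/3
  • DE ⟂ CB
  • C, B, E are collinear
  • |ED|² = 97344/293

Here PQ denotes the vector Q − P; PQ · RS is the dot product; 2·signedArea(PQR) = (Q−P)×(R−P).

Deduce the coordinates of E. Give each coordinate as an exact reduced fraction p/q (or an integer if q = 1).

E = (-1503/293, -2960/293)

1. E_x = -1503/293  [C, B, E are collinear ∩ DE ⟂ CB]
2. E_y = -2960/293  [C, B, E are collinear ∩ DE ⟂ CB]
   → E = (-1503/293, -2960/293)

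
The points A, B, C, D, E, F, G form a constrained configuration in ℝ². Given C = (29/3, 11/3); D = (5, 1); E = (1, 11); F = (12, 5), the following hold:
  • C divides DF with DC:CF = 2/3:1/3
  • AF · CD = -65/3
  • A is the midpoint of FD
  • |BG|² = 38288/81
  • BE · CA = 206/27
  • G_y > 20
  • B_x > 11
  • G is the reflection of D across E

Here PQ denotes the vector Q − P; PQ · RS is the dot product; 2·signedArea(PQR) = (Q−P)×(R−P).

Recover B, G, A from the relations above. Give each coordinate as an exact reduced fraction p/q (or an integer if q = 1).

1. G_x = -3  [G is the reflection of D across E]
2. G_y = 21  [G is the reflection of D across E]
   → G = (-3, 21)
3. A_x = 17/2  [A is the midpoint of FD]
4. A_y = 3  [A is the midpoint of FD]
   → A = (17/2, 3)
5. B_x = 101/9  [line 7/6·x + 2/3·y + -871/54 = 0 ∩ |BG|² = 38288/81]
6. B_y = 41/9  [line 7/6·x + 2/3·y + -871/54 = 0 ∩ |BG|² = 38288/81]
   → B = (101/9, 41/9)

A = (17/2, 3)
B = (101/9, 41/9)
G = (-3, 21)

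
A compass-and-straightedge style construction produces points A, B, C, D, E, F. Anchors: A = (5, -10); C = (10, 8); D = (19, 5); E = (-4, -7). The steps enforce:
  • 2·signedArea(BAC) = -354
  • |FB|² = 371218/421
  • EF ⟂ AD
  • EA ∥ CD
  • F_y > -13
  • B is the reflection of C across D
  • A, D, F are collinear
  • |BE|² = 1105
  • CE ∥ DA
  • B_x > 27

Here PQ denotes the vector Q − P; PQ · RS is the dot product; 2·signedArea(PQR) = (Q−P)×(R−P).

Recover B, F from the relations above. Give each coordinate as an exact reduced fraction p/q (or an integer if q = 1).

1. B_x = 28  [B is the reflection of C across D]
2. B_y = 2  [B is the reflection of C across D]
   → B = (28, 2)
3. F_x = 971/421  [A, D, F are collinear ∩ EF ⟂ AD]
4. F_y = -5425/421  [A, D, F are collinear ∩ EF ⟂ AD]
   → F = (971/421, -5425/421)

B = (28, 2)
F = (971/421, -5425/421)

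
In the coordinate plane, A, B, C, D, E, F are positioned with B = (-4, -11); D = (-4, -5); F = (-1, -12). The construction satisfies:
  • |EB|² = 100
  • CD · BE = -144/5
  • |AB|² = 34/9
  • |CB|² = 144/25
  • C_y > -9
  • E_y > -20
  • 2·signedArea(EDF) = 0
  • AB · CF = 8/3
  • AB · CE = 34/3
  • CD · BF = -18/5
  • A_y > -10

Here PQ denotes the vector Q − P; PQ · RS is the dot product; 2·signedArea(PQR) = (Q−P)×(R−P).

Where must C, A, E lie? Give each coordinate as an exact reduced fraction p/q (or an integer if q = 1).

A = (-3, -28/3)
C = (-4, -43/5)
E = (2, -19)

1. C_x = -4  [line -3·x + 1·y + -17/5 = 0 ∩ |CB|² = 144/25]
2. C_y = -43/5  [line -3·x + 1·y + -17/5 = 0 ∩ |CB|² = 144/25]
   → C = (-4, -43/5)
3. A_x = -3  [line -3·x + 17/5·y + 341/15 = 0 ∩ |AB|² = 34/9]
4. A_y = -28/3  [line -3·x + 17/5·y + 341/15 = 0 ∩ |AB|² = 34/9]
   → A = (-3, -28/3)
5. E_x = 2  [CD · BE = -144/5 ∩ AB · CE = 34/3]
6. E_y = -19  [CD · BE = -144/5 ∩ AB · CE = 34/3]
   → E = (2, -19)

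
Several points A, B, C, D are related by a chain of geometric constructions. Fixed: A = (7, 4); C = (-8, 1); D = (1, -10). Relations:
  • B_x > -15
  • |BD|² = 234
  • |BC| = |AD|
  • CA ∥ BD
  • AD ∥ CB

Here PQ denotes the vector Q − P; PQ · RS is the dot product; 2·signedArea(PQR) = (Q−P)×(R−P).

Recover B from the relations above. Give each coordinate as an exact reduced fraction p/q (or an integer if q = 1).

1. B_x = -14  [CA ∥ BD ∩ AD ∥ CB]
2. B_y = -13  [CA ∥ BD ∩ AD ∥ CB]
   → B = (-14, -13)

B = (-14, -13)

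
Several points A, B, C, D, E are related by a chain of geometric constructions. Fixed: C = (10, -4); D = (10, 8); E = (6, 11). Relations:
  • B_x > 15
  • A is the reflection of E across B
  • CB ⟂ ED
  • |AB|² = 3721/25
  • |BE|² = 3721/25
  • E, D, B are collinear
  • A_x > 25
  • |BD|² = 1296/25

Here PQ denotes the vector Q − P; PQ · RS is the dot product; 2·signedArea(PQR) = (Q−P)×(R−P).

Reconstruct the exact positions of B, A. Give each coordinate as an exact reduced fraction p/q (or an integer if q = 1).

A = (638/25, -91/25)
B = (394/25, 92/25)

1. B_x = 394/25  [E, D, B are collinear ∩ CB ⟂ ED]
2. B_y = 92/25  [E, D, B are collinear ∩ CB ⟂ ED]
   → B = (394/25, 92/25)
3. A_x = 638/25  [A is the reflection of E across B]
4. A_y = -91/25  [A is the reflection of E across B]
   → A = (638/25, -91/25)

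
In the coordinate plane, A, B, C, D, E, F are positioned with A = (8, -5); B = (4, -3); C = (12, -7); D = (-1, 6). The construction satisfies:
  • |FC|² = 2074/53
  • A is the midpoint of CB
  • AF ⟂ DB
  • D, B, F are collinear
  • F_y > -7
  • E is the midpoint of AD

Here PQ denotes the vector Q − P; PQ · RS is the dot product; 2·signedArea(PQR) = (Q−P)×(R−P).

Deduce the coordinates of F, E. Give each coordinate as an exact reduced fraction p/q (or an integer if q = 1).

1. F_x = 307/53  [D, B, F are collinear ∩ AF ⟂ DB]
2. F_y = -330/53  [D, B, F are collinear ∩ AF ⟂ DB]
   → F = (307/53, -330/53)
3. E_x = 7/2  [E is the midpoint of AD]
4. E_y = 1/2  [E is the midpoint of AD]
   → E = (7/2, 1/2)

E = (7/2, 1/2)
F = (307/53, -330/53)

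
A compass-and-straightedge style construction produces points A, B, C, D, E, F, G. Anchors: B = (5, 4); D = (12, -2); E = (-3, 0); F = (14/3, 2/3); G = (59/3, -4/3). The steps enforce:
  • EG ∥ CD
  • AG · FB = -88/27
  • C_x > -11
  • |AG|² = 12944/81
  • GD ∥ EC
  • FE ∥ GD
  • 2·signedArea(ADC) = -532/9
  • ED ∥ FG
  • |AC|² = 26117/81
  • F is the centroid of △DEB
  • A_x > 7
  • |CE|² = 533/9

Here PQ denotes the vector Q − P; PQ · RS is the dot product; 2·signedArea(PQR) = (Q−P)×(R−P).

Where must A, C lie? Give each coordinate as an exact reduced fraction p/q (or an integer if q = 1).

A = (65/9, 8/9)
C = (-32/3, -2/3)

1. C_x = -32/3  [EG ∥ CD ∩ GD ∥ EC]
2. C_y = -2/3  [EG ∥ CD ∩ GD ∥ EC]
   → C = (-32/3, -2/3)
3. A_x = 65/9  [AG · FB = -88/27 ∩ 2·signedArea(ADC) = -532/9]
4. A_y = 8/9  [AG · FB = -88/27 ∩ 2·signedArea(ADC) = -532/9]
   → A = (65/9, 8/9)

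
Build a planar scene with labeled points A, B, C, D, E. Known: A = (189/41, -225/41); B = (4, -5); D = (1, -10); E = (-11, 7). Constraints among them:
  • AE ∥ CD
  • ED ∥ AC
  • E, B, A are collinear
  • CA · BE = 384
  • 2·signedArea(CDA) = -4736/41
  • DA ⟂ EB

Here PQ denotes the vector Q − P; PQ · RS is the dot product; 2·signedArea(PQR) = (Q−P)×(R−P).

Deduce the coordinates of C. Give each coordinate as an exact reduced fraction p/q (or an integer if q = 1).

C = (681/41, -922/41)

1. C_x = 681/41  [AE ∥ CD ∩ ED ∥ AC]
2. C_y = -922/41  [AE ∥ CD ∩ ED ∥ AC]
   → C = (681/41, -922/41)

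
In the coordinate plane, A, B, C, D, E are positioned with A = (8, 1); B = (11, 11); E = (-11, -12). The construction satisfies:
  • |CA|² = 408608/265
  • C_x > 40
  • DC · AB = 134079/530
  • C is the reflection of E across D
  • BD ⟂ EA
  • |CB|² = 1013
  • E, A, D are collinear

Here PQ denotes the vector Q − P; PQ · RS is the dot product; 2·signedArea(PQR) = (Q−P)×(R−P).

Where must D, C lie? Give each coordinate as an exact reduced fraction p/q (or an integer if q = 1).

C = (10708/265, 6141/265)
D = (7793/530, 2961/530)

1. D_x = 7793/530  [E, A, D are collinear ∩ BD ⟂ EA]
2. D_y = 2961/530  [E, A, D are collinear ∩ BD ⟂ EA]
   → D = (7793/530, 2961/530)
3. C_x = 10708/265  [C is the reflection of E across D]
4. C_y = 6141/265  [C is the reflection of E across D]
   → C = (10708/265, 6141/265)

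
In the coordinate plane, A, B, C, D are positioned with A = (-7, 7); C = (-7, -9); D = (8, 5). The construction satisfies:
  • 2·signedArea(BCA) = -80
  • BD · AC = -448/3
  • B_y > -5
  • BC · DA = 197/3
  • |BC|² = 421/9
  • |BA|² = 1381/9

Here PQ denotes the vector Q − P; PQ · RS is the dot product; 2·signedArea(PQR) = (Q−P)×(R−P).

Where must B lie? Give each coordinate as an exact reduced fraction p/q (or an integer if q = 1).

B = (-2, -13/3)

1. B_x = -2  [BD · AC = -448/3 ∩ BC · DA = 197/3]
2. B_y = -13/3  [BD · AC = -448/3 ∩ BC · DA = 197/3]
   → B = (-2, -13/3)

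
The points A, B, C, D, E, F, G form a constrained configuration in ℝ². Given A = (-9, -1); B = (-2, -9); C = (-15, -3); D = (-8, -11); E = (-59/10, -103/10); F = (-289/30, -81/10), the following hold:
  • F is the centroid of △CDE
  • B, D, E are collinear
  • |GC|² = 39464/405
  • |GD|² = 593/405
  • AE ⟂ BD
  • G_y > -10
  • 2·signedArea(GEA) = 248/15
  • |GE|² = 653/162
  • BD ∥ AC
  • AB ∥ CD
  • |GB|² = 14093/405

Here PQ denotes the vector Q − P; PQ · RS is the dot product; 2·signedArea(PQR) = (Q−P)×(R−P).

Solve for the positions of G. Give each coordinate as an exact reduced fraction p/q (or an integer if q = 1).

G = (-353/45, -49/5)

1. G_x = -353/45  [line -93/10·x + -31/10·y + -310/3 = 0 ∩ |GE|² = 653/162]
2. G_y = -49/5  [line -93/10·x + -31/10·y + -310/3 = 0 ∩ |GE|² = 653/162]
   → G = (-353/45, -49/5)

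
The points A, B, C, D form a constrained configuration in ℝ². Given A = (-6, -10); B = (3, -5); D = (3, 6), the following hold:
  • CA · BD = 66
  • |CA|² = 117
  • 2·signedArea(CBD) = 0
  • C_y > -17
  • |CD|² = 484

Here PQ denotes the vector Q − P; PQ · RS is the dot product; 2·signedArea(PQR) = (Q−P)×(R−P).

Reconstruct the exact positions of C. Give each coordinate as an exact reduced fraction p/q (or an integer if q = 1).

1. C_x = 3  [2·signedArea(CBD) = 0 ∩ CA · BD = 66]
2. C_y = -16  [2·signedArea(CBD) = 0 ∩ CA · BD = 66]
   → C = (3, -16)

C = (3, -16)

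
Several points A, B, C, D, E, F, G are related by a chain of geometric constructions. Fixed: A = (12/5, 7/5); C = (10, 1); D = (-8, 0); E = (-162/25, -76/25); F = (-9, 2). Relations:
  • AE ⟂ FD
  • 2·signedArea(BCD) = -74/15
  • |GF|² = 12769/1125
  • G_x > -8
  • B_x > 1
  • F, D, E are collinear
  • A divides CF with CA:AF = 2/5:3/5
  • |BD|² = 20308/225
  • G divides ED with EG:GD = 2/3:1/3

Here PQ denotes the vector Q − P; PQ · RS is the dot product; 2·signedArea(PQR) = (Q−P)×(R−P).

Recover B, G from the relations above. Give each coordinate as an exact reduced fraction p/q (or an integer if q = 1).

B = (22/15, 4/5)
G = (-562/75, -76/75)

1. B_x = 22/15  [line 1·x + -18·y + 194/15 = 0 ∩ |BD|² = 20308/225]
2. B_y = 4/5  [line 1·x + -18·y + 194/15 = 0 ∩ |BD|² = 20308/225]
   → B = (22/15, 4/5)
3. G_x = -562/75  [G divides ED with EG:GD = 2/3:1/3]
4. G_y = -76/75  [G divides ED with EG:GD = 2/3:1/3]
   → G = (-562/75, -76/75)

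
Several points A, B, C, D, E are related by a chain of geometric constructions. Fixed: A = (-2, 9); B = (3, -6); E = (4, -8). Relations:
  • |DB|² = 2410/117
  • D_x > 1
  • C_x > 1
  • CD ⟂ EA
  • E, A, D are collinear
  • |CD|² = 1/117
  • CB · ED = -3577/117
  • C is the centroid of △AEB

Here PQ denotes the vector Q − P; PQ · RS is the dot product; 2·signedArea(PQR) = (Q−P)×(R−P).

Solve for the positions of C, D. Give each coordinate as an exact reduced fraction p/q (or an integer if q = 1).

1. C_x = 5/3  [C is the centroid of △AEB]
2. C_y = -5/3  [C is the centroid of △AEB]
   → C = (5/3, -5/3)
3. D_x = 114/65  [E, A, D are collinear ∩ CD ⟂ EA]
4. D_y = -319/195  [E, A, D are collinear ∩ CD ⟂ EA]
   → D = (114/65, -319/195)

C = (5/3, -5/3)
D = (114/65, -319/195)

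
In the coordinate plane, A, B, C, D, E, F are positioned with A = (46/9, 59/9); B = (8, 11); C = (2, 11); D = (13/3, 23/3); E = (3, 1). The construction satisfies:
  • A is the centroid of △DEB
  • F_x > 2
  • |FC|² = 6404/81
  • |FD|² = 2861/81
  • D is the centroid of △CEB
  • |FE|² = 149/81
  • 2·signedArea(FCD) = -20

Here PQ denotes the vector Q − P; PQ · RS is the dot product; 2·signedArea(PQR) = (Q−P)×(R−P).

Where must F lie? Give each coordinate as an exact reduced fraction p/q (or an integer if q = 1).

F = (20/9, 19/9)

1. F_x = 20/9  [line 10/3·x + 7/3·y + -37/3 = 0 ∩ |FC|² = 6404/81]
2. F_y = 19/9  [line 10/3·x + 7/3·y + -37/3 = 0 ∩ |FC|² = 6404/81]
   → F = (20/9, 19/9)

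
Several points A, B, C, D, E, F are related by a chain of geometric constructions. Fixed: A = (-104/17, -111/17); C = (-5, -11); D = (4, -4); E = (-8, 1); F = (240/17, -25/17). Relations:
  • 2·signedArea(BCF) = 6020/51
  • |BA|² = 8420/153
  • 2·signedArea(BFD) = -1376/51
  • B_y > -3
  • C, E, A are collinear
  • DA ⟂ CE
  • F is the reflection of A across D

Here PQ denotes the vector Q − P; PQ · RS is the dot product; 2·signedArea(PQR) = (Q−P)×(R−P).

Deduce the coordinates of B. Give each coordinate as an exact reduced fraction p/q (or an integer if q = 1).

B = (0, -7/3)

1. B_x = 0  [2·signedArea(BCF) = 6020/51 ∩ 2·signedArea(BFD) = -1376/51]
2. B_y = -7/3  [2·signedArea(BCF) = 6020/51 ∩ 2·signedArea(BFD) = -1376/51]
   → B = (0, -7/3)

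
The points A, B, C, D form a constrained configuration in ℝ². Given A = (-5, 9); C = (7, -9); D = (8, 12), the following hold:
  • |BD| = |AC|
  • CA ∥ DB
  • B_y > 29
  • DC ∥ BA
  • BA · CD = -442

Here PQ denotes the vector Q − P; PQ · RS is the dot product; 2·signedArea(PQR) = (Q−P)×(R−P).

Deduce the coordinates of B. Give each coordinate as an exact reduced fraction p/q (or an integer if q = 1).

1. B_x = -4  [DC ∥ BA ∩ CA ∥ DB]
2. B_y = 30  [DC ∥ BA ∩ CA ∥ DB]
   → B = (-4, 30)

B = (-4, 30)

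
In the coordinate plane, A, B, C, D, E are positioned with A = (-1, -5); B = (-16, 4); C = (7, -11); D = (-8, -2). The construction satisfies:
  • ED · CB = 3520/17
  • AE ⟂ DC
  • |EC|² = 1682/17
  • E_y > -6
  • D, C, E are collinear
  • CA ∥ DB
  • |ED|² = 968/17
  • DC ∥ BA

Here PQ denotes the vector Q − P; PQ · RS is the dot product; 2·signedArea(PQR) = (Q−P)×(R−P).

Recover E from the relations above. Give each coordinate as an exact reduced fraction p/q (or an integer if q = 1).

E = (-26/17, -100/17)

1. E_x = -26/17  [D, C, E are collinear ∩ AE ⟂ DC]
2. E_y = -100/17  [D, C, E are collinear ∩ AE ⟂ DC]
   → E = (-26/17, -100/17)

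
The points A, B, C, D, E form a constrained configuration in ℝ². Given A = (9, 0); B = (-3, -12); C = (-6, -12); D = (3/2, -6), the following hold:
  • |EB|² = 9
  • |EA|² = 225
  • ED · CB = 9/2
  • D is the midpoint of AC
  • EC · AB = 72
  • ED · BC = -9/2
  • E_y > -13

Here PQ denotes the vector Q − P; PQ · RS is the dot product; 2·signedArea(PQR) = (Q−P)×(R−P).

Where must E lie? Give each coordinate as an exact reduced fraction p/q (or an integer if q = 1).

E = (0, -12)

1. E_x = 0  [EC · AB = 72 ∩ ED · BC = -9/2]
2. E_y = -12  [EC · AB = 72 ∩ ED · BC = -9/2]
   → E = (0, -12)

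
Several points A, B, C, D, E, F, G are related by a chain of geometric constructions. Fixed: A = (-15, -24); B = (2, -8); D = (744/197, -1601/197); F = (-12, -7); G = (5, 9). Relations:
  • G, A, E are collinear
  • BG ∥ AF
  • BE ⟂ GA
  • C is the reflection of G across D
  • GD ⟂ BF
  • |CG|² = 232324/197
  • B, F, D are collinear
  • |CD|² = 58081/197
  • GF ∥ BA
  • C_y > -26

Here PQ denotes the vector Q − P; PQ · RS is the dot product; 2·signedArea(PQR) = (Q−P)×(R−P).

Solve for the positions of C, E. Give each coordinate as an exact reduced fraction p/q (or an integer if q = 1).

C = (503/197, -4975/197)
E = (-4975/1489, -7092/1489)

1. C_x = 503/197  [C is the reflection of G across D]
2. C_y = -4975/197  [C is the reflection of G across D]
   → C = (503/197, -4975/197)
3. E_x = -4975/1489  [G, A, E are collinear ∩ BE ⟂ GA]
4. E_y = -7092/1489  [G, A, E are collinear ∩ BE ⟂ GA]
   → E = (-4975/1489, -7092/1489)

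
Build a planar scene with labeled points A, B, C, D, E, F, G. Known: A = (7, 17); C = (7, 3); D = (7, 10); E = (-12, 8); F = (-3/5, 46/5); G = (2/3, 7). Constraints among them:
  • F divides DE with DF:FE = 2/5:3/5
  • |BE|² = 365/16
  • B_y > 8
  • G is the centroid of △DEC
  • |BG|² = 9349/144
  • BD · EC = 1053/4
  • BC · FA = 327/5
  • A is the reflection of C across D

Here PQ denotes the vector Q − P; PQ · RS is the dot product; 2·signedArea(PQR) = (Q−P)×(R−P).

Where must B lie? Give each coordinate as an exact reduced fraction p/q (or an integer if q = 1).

1. B_x = -29/4  [BD · EC = 1053/4 ∩ BC · FA = 327/5]
2. B_y = 17/2  [BD · EC = 1053/4 ∩ BC · FA = 327/5]
   → B = (-29/4, 17/2)

B = (-29/4, 17/2)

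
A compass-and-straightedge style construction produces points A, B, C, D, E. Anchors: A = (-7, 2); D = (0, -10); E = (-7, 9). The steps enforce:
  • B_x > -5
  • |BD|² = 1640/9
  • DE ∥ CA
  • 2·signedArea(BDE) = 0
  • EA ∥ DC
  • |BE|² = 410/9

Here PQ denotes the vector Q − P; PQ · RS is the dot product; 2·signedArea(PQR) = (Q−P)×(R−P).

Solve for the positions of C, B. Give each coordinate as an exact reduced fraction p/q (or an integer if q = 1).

B = (-14/3, 8/3)
C = (0, -17)

1. C_x = 0  [DE ∥ CA ∩ EA ∥ DC]
2. C_y = -17  [DE ∥ CA ∩ EA ∥ DC]
   → C = (0, -17)
3. B_x = -14/3  [line -19·x + -7·y + -70 = 0 ∩ |BE|² = 410/9]
4. B_y = 8/3  [line -19·x + -7·y + -70 = 0 ∩ |BE|² = 410/9]
   → B = (-14/3, 8/3)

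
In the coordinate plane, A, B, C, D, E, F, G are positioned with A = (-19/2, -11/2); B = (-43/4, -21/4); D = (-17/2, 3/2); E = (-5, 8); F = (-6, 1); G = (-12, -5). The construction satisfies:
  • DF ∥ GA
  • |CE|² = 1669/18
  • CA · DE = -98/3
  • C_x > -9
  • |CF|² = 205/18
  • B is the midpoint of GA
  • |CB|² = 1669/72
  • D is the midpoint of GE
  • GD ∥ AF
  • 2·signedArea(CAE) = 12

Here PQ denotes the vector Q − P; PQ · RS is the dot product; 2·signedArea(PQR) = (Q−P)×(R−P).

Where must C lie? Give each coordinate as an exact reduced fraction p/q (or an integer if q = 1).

C = (-53/6, -5/6)

1. C_x = -53/6  [CA · DE = -98/3 ∩ 2·signedArea(CAE) = 12]
2. C_y = -5/6  [CA · DE = -98/3 ∩ 2·signedArea(CAE) = 12]
   → C = (-53/6, -5/6)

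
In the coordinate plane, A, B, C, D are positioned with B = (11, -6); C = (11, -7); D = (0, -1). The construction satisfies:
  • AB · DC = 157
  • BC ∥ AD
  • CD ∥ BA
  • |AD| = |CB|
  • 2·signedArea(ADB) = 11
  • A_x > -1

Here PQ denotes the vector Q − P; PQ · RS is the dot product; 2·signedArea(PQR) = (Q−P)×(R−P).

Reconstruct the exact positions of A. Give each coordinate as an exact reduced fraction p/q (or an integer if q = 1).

1. A_x = 0  [BC ∥ AD ∩ CD ∥ BA]
2. A_y = 0  [BC ∥ AD ∩ CD ∥ BA]
   → A = (0, 0)

A = (0, 0)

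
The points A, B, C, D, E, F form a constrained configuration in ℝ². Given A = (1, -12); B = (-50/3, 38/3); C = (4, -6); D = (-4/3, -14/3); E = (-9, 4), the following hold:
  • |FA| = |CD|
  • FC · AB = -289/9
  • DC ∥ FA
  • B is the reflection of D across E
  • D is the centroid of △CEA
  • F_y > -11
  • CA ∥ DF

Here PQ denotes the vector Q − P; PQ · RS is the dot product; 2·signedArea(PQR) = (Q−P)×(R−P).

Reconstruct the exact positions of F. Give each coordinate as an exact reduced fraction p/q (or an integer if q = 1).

1. F_x = -13/3  [DC ∥ FA ∩ CA ∥ DF]
2. F_y = -32/3  [DC ∥ FA ∩ CA ∥ DF]
   → F = (-13/3, -32/3)

F = (-13/3, -32/3)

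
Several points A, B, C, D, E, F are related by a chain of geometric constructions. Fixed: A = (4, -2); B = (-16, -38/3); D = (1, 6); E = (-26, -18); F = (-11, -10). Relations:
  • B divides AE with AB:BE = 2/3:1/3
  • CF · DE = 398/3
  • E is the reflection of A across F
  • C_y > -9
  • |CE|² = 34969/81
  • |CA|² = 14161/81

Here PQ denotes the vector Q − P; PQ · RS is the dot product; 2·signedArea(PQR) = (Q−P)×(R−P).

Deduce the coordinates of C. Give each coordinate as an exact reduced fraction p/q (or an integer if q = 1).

C = (-23/3, -74/9)

1. C_x = -23/3  [line 27·x + 24·y + 1213/3 = 0 ∩ |CA|² = 14161/81]
2. C_y = -74/9  [line 27·x + 24·y + 1213/3 = 0 ∩ |CA|² = 14161/81]
   → C = (-23/3, -74/9)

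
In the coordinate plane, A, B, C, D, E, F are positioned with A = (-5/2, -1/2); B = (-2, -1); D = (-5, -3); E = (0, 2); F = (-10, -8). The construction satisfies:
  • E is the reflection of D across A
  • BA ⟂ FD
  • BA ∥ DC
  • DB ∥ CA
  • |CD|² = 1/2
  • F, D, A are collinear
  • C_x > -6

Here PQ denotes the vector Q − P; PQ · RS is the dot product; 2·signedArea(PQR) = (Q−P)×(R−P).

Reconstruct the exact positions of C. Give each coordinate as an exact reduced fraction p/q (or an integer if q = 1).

1. C_x = -11/2  [DB ∥ CA ∩ BA ∥ DC]
2. C_y = -5/2  [DB ∥ CA ∩ BA ∥ DC]
   → C = (-11/2, -5/2)

C = (-11/2, -5/2)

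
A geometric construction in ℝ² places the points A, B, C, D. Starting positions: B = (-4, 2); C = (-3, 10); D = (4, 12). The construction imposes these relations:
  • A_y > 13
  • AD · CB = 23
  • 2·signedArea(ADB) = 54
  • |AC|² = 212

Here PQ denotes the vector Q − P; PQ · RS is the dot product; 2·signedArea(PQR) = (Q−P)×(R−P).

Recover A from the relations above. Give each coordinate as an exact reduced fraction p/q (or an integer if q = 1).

A = (11, 14)

1. A_x = 11  [2·signedArea(ADB) = 54 ∩ AD · CB = 23]
2. A_y = 14  [2·signedArea(ADB) = 54 ∩ AD · CB = 23]
   → A = (11, 14)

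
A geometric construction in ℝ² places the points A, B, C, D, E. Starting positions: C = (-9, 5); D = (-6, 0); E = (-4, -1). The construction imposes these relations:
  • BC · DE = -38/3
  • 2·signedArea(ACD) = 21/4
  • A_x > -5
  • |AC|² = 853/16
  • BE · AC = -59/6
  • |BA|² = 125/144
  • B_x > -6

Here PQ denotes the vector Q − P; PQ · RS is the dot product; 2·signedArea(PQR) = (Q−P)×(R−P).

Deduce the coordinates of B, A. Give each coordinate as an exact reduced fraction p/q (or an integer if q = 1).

A = (-9/2, -3/4)
B = (-16/3, -1/3)

1. A_x = -9/2  [line 5·x + 3·y + 99/4 = 0 ∩ |AC|² = 853/16]
2. A_y = -3/4  [line 5·x + 3·y + 99/4 = 0 ∩ |AC|² = 853/16]
   → A = (-9/2, -3/4)
3. B_x = -16/3  [BE · AC = -59/6 ∩ BC · DE = -38/3]
4. B_y = -1/3  [BE · AC = -59/6 ∩ BC · DE = -38/3]
   → B = (-16/3, -1/3)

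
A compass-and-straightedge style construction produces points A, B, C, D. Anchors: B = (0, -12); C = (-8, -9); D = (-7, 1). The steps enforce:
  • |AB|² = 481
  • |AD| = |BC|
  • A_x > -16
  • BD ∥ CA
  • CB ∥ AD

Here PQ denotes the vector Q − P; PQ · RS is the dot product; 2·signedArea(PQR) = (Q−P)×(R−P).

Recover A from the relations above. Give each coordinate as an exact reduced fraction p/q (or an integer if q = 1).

A = (-15, 4)

1. A_x = -15  [CB ∥ AD ∩ BD ∥ CA]
2. A_y = 4  [CB ∥ AD ∩ BD ∥ CA]
   → A = (-15, 4)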